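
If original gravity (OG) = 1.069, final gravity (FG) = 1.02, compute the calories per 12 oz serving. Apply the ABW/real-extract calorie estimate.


ABW = (OG−FG)·131.25·0.79/FG;  °P = 259 − 259/SG (for OG→OE and FG→AE);  RE = 0.1808·OE + 0.8192·AE;  Cal = (6.9·ABW + 4·(RE−0.1))·FG·3.55
ABW = (1.069 − 1.02)·131.25·0.79/1.02 = 4.9811
OE = 259 − 259/1.069 = 16.7175 °P
AE = 259 − 259/1.02 = 5.0784 °P
RE = 0.1808·16.7175 + 0.8192·5.0784 = 7.1828 °P
Cal = (6.9·4.9811 + 4·(7.1828−0.1))·1.02·3.55

227.0383 kcal


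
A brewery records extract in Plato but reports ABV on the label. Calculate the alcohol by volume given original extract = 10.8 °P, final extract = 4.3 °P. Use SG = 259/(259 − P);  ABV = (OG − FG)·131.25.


OG = 259/(259 − 10.8) = 1.0435
FG = 259/(259 − 4.3) = 1.0169
ABV = (1.0435 − 1.0169)·131.25

3.4953 % ABV


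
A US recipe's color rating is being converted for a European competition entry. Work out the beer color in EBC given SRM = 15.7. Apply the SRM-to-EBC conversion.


EBC = SRM · 1.97
EBC = 15.7 · 1.97

30.9290 EBC


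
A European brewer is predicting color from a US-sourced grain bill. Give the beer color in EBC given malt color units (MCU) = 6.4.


SRM = 1.4922·MCU^0.6859;  EBC = SRM·1.97
SRM = 1.4922·6.4^0.6859 = 5.3307
EBC = 5.3307·1.97

10.5015 EBC


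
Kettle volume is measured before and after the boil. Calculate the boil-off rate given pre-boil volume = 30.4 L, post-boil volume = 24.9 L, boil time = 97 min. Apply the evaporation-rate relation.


rate = (V_pre − V_post) / (t_min/60)
rate = (30.4 − 24.9) / (97/60)

3.4021 L/hr


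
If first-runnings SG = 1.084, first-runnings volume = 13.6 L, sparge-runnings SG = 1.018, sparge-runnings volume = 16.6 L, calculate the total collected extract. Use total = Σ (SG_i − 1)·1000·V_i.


first = (1.084 − 1)·1000·13.6 = 1142.4000
sparge = (1.018 − 1)·1000·16.6 = 298.8000
total = 1142.4000 + 298.8000

1441.2000 gravity·L


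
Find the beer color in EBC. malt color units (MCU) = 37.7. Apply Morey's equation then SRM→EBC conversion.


SRM = 1.4922·MCU^0.6859;  EBC = SRM·1.97
SRM = 1.4922·37.7^0.6859 = 17.9903
EBC = 17.9903·1.97

35.4410 EBC


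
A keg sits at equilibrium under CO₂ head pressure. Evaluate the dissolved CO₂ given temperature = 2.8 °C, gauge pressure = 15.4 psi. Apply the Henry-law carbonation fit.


vols = (P + 14.695)·(0.01821 + 0.09011·e^(−0.04·T))
vols = (15.4 + 14.695)·(0.01821 + 0.09011·e^(−0.04·2.8))

2.9726 volumes


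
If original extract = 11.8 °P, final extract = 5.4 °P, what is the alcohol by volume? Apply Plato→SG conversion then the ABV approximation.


SG = 259/(259 − P);  ABV = (OG − FG)·131.25
OG = 259/(259 − 11.8) = 1.0477
FG = 259/(259 − 5.4) = 1.0213
ABV = (1.0477 − 1.0213)·131.25

3.4704 % ABV


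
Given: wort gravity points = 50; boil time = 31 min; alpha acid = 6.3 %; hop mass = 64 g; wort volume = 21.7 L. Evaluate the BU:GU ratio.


U = 1.65·0.000125^(GP/1000)·(1−e^(−0.04t))/4.15;  IBU = (α/100)·m·U·1000/V;  BU:GU = IBU/GP
U = 1.65·0.000125^(50/1000)·(1−e^(−0.04·31))/4.15 = 0.1803
IBU = (6.3/100)·64·0.1803·1000/21.7 = 33.4948
BU:GU = 33.4948/50

0.6699


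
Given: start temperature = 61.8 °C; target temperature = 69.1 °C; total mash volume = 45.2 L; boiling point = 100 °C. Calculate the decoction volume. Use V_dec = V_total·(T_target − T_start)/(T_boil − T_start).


V_dec = 45.2·(69.1 − 61.8)/(100 − 61.8)

8.6377 L


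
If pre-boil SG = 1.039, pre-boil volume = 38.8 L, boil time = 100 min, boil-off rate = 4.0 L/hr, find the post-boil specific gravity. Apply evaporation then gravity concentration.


V_post = V_pre − rate·(t/60);  SG_post = 1 + (SG_pre−1)·V_pre/V_post
V_post = 38.8 − 4.0·(100/60) = 32.1333
SG_post = 1 + (1.039 − 1)·38.8/32.1333

1.0471


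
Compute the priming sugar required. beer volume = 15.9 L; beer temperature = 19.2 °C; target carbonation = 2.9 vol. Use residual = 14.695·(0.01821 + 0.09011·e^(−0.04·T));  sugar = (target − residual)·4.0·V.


residual = 14.695·(0.01821 + 0.09011·e^(−0.04·19.2)) = 0.8819
sugar = (2.9 − 0.8819)·4.0·15.9

128.3493 g


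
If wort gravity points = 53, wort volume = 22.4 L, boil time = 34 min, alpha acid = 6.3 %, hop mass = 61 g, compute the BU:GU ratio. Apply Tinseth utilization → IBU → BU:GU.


U = 1.65·0.000125^(GP/1000)·(1−e^(−0.04t))/4.15;  IBU = (α/100)·m·U·1000/V;  BU:GU = IBU/GP
U = 1.65·0.000125^(53/1000)·(1−e^(−0.04·34))/4.15 = 0.1836
IBU = (6.3/100)·61·0.1836·1000/22.4 = 31.4906
BU:GU = 31.4906/53

0.5942


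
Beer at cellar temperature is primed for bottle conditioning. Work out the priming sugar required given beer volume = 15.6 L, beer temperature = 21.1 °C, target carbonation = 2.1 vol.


residual = 14.695·(0.01821 + 0.09011·e^(−0.04·T));  sugar = (target − residual)·4.0·V
residual = 14.695·(0.01821 + 0.09011·e^(−0.04·21.1)) = 0.8370
sugar = (2.1 − 0.8370)·4.0·15.6

78.8130 g


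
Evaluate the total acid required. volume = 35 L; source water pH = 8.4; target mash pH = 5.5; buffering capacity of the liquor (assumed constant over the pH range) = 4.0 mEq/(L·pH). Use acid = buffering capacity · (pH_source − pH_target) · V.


acid = 4.0 · (8.4 − 5.5) · 35

406.0000 mEq


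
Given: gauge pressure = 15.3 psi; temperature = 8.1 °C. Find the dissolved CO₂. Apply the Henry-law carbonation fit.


vols = (P + 14.695)·(0.01821 + 0.09011·e^(−0.04·T))
vols = (15.3 + 14.695)·(0.01821 + 0.09011·e^(−0.04·8.1))

2.5010 volumes


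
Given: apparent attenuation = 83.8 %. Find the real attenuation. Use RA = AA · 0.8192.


RA = 83.8 · 0.8192

68.6490 %


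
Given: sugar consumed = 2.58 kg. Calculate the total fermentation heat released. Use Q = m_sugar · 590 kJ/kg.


Q = 2.58 · 590

1522.2000 kJ


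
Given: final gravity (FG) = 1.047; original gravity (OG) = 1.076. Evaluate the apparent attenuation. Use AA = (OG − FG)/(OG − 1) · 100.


AA = (1.076 − 1.047)/(1.076 − 1) · 100

38.1579 %


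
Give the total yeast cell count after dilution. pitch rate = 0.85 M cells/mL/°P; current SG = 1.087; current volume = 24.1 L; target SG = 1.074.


V_w = V·((SG_c−1)/(SG_t−1)−1);  °P = 259 − 259/SG_t;  cells = rate·(V+V_w)·°P
V_w = 24.1·((1.087−1)/(1.074−1)−1) = 4.2338
V_final = 24.1 + 4.2338 = 28.3338
°P = 259 − 259/1.074 = 17.8454
cells = 0.85·28.3338·17.8454

429.7845 billion cells


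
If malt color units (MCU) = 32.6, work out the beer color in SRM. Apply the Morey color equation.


SRM = 1.4922 · MCU^0.6859
SRM = 1.4922 · 32.6^0.6859

16.2833 SRM


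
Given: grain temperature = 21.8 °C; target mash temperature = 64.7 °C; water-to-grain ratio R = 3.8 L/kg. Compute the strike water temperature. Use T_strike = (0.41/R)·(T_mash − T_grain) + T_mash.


T_strike = (0.41/3.8)·(64.7 − 21.8) + 64.7

69.3287 °C


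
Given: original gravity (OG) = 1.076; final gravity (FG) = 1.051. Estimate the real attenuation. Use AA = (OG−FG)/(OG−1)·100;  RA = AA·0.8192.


AA = (1.076 − 1.051)/(1.076 − 1)·100 = 32.8947
RA = 32.8947·0.8192

26.9474 %


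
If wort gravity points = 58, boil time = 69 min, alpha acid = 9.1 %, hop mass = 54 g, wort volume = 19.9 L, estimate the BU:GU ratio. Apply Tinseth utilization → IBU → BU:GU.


U = 1.65·0.000125^(GP/1000)·(1−e^(−0.04t))/4.15;  IBU = (α/100)·m·U·1000/V;  BU:GU = IBU/GP
U = 1.65·0.000125^(58/1000)·(1−e^(−0.04·69))/4.15 = 0.2211
IBU = (9.1/100)·54·0.2211·1000/19.9 = 54.6063
BU:GU = 54.6063/58

0.9415


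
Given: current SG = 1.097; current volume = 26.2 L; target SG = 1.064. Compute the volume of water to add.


V_water = V·((SG_curr − 1)/(SG_target − 1) − 1)
V_water = 26.2·((1.097 − 1)/(1.064 − 1) − 1)

13.5094 L


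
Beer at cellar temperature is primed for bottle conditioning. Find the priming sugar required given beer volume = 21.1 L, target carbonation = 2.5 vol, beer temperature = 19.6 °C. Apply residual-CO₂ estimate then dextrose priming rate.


residual = 14.695·(0.01821 + 0.09011·e^(−0.04·T));  sugar = (target − residual)·4.0·V
residual = 14.695·(0.01821 + 0.09011·e^(−0.04·19.6)) = 0.8722
sugar = (2.5 − 0.8722)·4.0·21.1

137.3881 g


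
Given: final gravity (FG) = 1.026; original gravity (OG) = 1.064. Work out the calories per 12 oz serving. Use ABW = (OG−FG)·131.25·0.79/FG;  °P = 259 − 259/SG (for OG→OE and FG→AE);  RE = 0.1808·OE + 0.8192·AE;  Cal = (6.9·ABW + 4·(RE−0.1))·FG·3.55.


ABW = (1.064 − 1.026)·131.25·0.79/1.026 = 3.8403
OE = 259 − 259/1.064 = 15.5789 °P
AE = 259 − 259/1.026 = 6.5634 °P
RE = 0.1808·15.5789 + 0.8192·6.5634 = 8.1934 °P
Cal = (6.9·3.8403 + 4·(8.1934−0.1))·1.026·3.55

214.4273 kcal


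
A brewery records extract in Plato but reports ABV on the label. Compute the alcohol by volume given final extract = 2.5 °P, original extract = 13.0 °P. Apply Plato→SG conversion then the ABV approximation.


SG = 259/(259 − P);  ABV = (OG − FG)·131.25
OG = 259/(259 − 13.0) = 1.0528
FG = 259/(259 − 2.5) = 1.0097
ABV = (1.0528 − 1.0097)·131.25

5.6567 % ABV


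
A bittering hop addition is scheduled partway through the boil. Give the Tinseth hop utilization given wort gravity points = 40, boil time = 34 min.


U = 1.65·0.000125^(GP/1000) · (1 − e^(−0.04·t))/4.15
bigness = 1.65·0.000125^(40/1000) = 1.1518
boil_factor = (1 − e^(−0.04·34))/4.15 = 0.1791
U = 1.1518 · 0.1791

0.2063


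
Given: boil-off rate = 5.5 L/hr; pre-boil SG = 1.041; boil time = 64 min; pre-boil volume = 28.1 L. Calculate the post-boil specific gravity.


V_post = V_pre − rate·(t/60);  SG_post = 1 + (SG_pre−1)·V_pre/V_post
V_post = 28.1 − 5.5·(64/60) = 22.2333
SG_post = 1 + (1.041 − 1)·28.1/22.2333

1.0518


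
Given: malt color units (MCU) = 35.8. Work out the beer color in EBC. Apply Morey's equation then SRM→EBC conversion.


SRM = 1.4922·MCU^0.6859;  EBC = SRM·1.97
SRM = 1.4922·35.8^0.6859 = 17.3634
EBC = 17.3634·1.97

34.2059 EBC


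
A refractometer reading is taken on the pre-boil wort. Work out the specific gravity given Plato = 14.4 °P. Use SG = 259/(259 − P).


SG = 259/(259 − 14.4)

1.0589


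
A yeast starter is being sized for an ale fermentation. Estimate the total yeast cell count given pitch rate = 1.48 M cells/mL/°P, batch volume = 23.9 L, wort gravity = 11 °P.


cells (billions) = rate · V_L · °P
cells = 1.48 · 23.9 · 11

389.0920 billion cells


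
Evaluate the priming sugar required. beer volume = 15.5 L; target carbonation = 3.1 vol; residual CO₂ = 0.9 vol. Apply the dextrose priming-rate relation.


sugar = (target − residual)·4.0·V
sugar = (3.1 − 0.9)·4.0·15.5

136.4000 g


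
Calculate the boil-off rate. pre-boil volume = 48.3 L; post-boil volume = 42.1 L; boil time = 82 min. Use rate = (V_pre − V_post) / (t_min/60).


rate = (48.3 − 42.1) / (82/60)

4.5366 L/hr


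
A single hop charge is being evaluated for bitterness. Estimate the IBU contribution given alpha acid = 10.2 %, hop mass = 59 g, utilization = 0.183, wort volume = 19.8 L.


IBU = (α/100)·mass·U·1000 / V
IBU = (10.2/100)·59·0.183·1000 / 19.8

55.6209 IBU


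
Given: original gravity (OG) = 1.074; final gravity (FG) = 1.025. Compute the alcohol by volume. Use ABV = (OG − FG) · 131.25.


ABV = (1.074 − 1.025) · 131.25

6.4313 % ABV


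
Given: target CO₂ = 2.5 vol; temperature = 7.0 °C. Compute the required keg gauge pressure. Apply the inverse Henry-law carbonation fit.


psi = vols/(0.01821 + 0.09011·e^(−0.04·T)) − 14.695
psi = 2.5/(0.01821 + 0.09011·e^(−0.04·7.0)) − 14.695

14.2691 psi


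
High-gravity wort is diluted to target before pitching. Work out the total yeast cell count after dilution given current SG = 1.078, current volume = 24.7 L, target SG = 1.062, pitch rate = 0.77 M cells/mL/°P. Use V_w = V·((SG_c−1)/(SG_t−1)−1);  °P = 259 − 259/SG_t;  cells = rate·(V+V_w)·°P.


V_w = 24.7·((1.078−1)/(1.062−1)−1) = 6.3742
V_final = 24.7 + 6.3742 = 31.0742
°P = 259 − 259/1.062 = 15.1205
cells = 0.77·31.0742·15.1205

361.7908 billion cells


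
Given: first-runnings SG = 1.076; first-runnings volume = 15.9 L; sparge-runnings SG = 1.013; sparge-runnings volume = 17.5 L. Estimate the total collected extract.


total = Σ (SG_i − 1)·1000·V_i
first = (1.076 − 1)·1000·15.9 = 1208.4000
sparge = (1.013 − 1)·1000·17.5 = 227.5000
total = 1208.4000 + 227.5000

1435.9000 gravity·L


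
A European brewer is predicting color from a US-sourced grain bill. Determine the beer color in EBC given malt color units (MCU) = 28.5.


SRM = 1.4922·MCU^0.6859;  EBC = SRM·1.97
SRM = 1.4922·28.5^0.6859 = 14.8493
EBC = 14.8493·1.97

29.2531 EBC


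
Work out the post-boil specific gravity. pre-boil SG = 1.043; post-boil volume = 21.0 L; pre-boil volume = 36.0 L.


SG_post = 1 + (SG_pre − 1)·V_pre/V_post
pts_pre = (1.043 − 1)·1000 = 43.0000
pts_post = 43.0000·36.0/21.0 = 73.7143
SG_post = 1 + 73.7143/1000

1.0737


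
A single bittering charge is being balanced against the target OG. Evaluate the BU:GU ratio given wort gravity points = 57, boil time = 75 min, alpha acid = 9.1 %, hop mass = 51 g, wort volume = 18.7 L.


U = 1.65·0.000125^(GP/1000)·(1−e^(−0.04t))/4.15;  IBU = (α/100)·m·U·1000/V;  BU:GU = IBU/GP
U = 1.65·0.000125^(57/1000)·(1−e^(−0.04·75))/4.15 = 0.2264
IBU = (9.1/100)·51·0.2264·1000/18.7 = 56.1760
BU:GU = 56.1760/57

0.9855


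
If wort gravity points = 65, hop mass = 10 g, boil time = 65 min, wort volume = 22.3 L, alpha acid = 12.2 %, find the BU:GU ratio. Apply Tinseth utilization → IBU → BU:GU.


U = 1.65·0.000125^(GP/1000)·(1−e^(−0.04t))/4.15;  IBU = (α/100)·m·U·1000/V;  BU:GU = IBU/GP
U = 1.65·0.000125^(65/1000)·(1−e^(−0.04·65))/4.15 = 0.2052
IBU = (12.2/100)·10·0.2052·1000/22.3 = 11.2272
BU:GU = 11.2272/65

0.1727


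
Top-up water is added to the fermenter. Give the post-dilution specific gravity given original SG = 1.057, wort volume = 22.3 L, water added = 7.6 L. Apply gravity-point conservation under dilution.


SG_new = 1 + (SG_old − 1)·V_old/(V_old + V_water)
pts = (1.057 − 1)·1000·22.3/(22.3 + 7.6) = 42.5117
SG_new = 1 + 42.5117/1000

1.0425


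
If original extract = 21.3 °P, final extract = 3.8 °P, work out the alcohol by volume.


SG = 259/(259 − P);  ABV = (OG − FG)·131.25
OG = 259/(259 − 21.3) = 1.0896
FG = 259/(259 − 3.8) = 1.0149
ABV = (1.0896 − 1.0149)·131.25

9.8068 % ABV


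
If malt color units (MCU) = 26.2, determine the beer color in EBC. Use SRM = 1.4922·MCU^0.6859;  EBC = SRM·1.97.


SRM = 1.4922·26.2^0.6859 = 14.0165
EBC = 14.0165·1.97

27.6125 EBC


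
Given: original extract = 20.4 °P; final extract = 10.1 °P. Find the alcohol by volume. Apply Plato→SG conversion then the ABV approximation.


SG = 259/(259 − P);  ABV = (OG − FG)·131.25
OG = 259/(259 − 20.4) = 1.0855
FG = 259/(259 − 10.1) = 1.0406
ABV = (1.0855 − 1.0406)·131.25

5.8958 % ABV


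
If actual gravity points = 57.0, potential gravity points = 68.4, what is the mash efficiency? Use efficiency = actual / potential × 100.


efficiency = 57.0 / 68.4 × 100

83.3333 %


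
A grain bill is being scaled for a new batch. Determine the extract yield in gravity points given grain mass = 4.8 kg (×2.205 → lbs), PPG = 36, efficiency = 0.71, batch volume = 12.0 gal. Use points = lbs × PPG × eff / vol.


lbs = 4.8 × 2.205 = 10.5840
points = 10.5840 × 36 × 0.71 / 12.0

22.5439 points


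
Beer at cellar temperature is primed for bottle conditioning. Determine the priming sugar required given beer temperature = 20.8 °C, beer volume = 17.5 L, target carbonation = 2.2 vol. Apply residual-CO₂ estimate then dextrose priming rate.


residual = 14.695·(0.01821 + 0.09011·e^(−0.04·T));  sugar = (target − residual)·4.0·V
residual = 14.695·(0.01821 + 0.09011·e^(−0.04·20.8)) = 0.8438
sugar = (2.2 − 0.8438)·4.0·17.5

94.9309 g


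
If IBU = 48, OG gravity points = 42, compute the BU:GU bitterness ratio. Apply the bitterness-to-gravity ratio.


BU:GU = IBU / OG_points
BU:GU = 48 / 42

1.1429


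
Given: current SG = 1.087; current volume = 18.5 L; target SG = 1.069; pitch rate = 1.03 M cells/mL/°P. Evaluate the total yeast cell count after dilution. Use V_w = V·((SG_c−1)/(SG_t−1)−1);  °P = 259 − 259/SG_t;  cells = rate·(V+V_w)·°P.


V_w = 18.5·((1.087−1)/(1.069−1)−1) = 4.8261
V_final = 18.5 + 4.8261 = 23.3261
°P = 259 − 259/1.069 = 16.7175
cells = 1.03·23.3261·16.7175

401.6523 billion cells


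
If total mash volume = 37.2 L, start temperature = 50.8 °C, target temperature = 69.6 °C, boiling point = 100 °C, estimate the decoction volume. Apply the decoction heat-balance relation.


V_dec = V_total·(T_target − T_start)/(T_boil − T_start)
V_dec = 37.2·(69.6 − 50.8)/(100 − 50.8)

14.2146 L


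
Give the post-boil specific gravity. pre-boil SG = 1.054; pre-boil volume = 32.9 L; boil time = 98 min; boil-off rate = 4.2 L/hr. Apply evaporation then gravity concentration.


V_post = V_pre − rate·(t/60);  SG_post = 1 + (SG_pre−1)·V_pre/V_post
V_post = 32.9 − 4.2·(98/60) = 26.0400
SG_post = 1 + (1.054 − 1)·32.9/26.0400

1.0682


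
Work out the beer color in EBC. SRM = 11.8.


EBC = SRM · 1.97
EBC = 11.8 · 1.97

23.2460 EBC


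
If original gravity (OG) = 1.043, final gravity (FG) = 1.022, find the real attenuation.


AA = (OG−FG)/(OG−1)·100;  RA = AA·0.8192
AA = (1.043 − 1.022)/(1.043 − 1)·100 = 48.8372
RA = 48.8372·0.8192

40.0074 %


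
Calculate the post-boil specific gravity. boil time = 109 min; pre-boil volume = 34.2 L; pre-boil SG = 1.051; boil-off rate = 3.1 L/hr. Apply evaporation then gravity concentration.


V_post = V_pre − rate·(t/60);  SG_post = 1 + (SG_pre−1)·V_pre/V_post
V_post = 34.2 − 3.1·(109/60) = 28.5683
SG_post = 1 + (1.051 − 1)·34.2/28.5683

1.0611


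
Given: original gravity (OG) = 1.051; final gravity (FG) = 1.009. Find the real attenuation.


AA = (OG−FG)/(OG−1)·100;  RA = AA·0.8192
AA = (1.051 − 1.009)/(1.051 − 1)·100 = 82.3529
RA = 82.3529·0.8192

67.4635 %


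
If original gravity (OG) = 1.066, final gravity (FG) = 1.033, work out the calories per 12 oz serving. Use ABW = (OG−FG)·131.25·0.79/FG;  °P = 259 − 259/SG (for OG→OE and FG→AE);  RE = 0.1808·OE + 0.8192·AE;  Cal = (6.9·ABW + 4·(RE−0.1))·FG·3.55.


ABW = (1.066 − 1.033)·131.25·0.79/1.033 = 3.3124
OE = 259 − 259/1.066 = 16.0356 °P
AE = 259 − 259/1.033 = 8.2740 °P
RE = 0.1808·16.0356 + 0.8192·8.2740 = 9.6773 °P
Cal = (6.9·3.3124 + 4·(9.6773−0.1))·1.033·3.55

224.2994 kcal


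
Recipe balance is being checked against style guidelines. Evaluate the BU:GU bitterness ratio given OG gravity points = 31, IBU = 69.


BU:GU = IBU / OG_points
BU:GU = 69 / 31

2.2258


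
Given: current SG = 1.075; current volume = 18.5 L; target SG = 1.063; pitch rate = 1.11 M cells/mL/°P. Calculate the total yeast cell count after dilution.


V_w = V·((SG_c−1)/(SG_t−1)−1);  °P = 259 − 259/SG_t;  cells = rate·(V+V_w)·°P
V_w = 18.5·((1.075−1)/(1.063−1)−1) = 3.5238
V_final = 18.5 + 3.5238 = 22.0238
°P = 259 − 259/1.063 = 15.3500
cells = 1.11·22.0238·15.3500

375.2515 billion cells


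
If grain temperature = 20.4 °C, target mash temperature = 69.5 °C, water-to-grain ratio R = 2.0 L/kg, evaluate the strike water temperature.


T_strike = (0.41/R)·(T_mash − T_grain) + T_mash
T_strike = (0.41/2.0)·(69.5 − 20.4) + 69.5

79.5655 °C


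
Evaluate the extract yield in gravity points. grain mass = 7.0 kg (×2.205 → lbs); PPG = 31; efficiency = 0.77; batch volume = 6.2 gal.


points = lbs × PPG × eff / vol
lbs = 7.0 × 2.205 = 15.4350
points = 15.4350 × 31 × 0.77 / 6.2

59.4247 points


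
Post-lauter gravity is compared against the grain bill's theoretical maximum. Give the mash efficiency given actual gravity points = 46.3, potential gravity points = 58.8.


efficiency = actual / potential × 100
efficiency = 46.3 / 58.8 × 100

78.7415 %


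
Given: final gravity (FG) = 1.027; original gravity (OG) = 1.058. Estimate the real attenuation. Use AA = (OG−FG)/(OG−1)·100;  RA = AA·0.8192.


AA = (1.058 − 1.027)/(1.058 − 1)·100 = 53.4483
RA = 53.4483·0.8192

43.7848 %


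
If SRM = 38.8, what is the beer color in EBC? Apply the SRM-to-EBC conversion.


EBC = SRM · 1.97
EBC = 38.8 · 1.97

76.4360 EBC


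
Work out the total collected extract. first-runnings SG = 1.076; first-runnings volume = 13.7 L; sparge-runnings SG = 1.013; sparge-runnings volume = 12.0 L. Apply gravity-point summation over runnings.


total = Σ (SG_i − 1)·1000·V_i
first = (1.076 − 1)·1000·13.7 = 1041.2000
sparge = (1.013 − 1)·1000·12.0 = 156.0000
total = 1041.2000 + 156.0000

1197.2000 gravity·L


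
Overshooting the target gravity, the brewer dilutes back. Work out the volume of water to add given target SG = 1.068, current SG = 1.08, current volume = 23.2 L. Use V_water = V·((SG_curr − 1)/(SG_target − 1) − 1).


V_water = 23.2·((1.08 − 1)/(1.068 − 1) − 1)

4.0941 L


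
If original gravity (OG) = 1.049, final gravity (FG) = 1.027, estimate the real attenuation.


AA = (OG−FG)/(OG−1)·100;  RA = AA·0.8192
AA = (1.049 − 1.027)/(1.049 − 1)·100 = 44.8980
RA = 44.8980·0.8192

36.7804 %


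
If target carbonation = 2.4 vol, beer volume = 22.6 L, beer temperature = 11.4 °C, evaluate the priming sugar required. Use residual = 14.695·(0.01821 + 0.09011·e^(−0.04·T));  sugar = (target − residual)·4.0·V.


residual = 14.695·(0.01821 + 0.09011·e^(−0.04·11.4)) = 1.1069
sugar = (2.4 − 1.1069)·4.0·22.6

116.8989 g


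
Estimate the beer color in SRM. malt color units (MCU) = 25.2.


SRM = 1.4922 · MCU^0.6859
SRM = 1.4922 · 25.2^0.6859

13.6473 SRM


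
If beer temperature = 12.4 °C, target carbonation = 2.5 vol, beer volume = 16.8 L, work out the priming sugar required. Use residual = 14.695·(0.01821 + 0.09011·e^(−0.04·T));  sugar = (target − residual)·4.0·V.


residual = 14.695·(0.01821 + 0.09011·e^(−0.04·12.4)) = 1.0740
sugar = (2.5 − 1.0740)·4.0·16.8

95.8297 g


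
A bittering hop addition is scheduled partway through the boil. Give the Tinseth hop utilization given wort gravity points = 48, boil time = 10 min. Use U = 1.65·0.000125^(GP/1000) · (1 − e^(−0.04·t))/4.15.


bigness = 1.65·0.000125^(48/1000) = 1.0719
boil_factor = (1 − e^(−0.04·10))/4.15 = 0.0794
U = 1.0719 · 0.0794

0.0851


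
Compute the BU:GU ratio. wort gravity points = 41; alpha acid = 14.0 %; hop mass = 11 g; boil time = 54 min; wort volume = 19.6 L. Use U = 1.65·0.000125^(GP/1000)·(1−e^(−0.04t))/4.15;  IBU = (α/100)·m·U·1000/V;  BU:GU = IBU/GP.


U = 1.65·0.000125^(41/1000)·(1−e^(−0.04·54))/4.15 = 0.2433
IBU = (14.0/100)·11·0.2433·1000/19.6 = 19.1187
BU:GU = 19.1187/41

0.4663


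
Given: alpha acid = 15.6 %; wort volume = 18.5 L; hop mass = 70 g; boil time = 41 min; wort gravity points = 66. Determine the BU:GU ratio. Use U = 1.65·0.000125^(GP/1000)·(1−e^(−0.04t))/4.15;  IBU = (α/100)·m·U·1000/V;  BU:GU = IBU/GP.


U = 1.65·0.000125^(66/1000)·(1−e^(−0.04·41))/4.15 = 0.1771
IBU = (15.6/100)·70·0.1771·1000/18.5 = 104.5270
BU:GU = 104.5270/66

1.5837


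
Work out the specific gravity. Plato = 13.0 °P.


SG = 259/(259 − P)
SG = 259/(259 − 13.0)

1.0528


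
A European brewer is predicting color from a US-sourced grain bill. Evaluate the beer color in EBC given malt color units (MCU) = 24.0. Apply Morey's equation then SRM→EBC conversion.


SRM = 1.4922·MCU^0.6859;  EBC = SRM·1.97
SRM = 1.4922·24.0^0.6859 = 13.1982
EBC = 13.1982·1.97

26.0004 EBC


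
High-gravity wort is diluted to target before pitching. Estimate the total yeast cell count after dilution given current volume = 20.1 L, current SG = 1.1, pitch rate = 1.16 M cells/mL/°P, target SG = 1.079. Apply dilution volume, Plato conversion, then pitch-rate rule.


V_w = V·((SG_c−1)/(SG_t−1)−1);  °P = 259 − 259/SG_t;  cells = rate·(V+V_w)·°P
V_w = 20.1·((1.1−1)/(1.079−1)−1) = 5.3430
V_final = 20.1 + 5.3430 = 25.4430
°P = 259 − 259/1.079 = 18.9629
cells = 1.16·25.4430·18.9629

559.6704 billion cells


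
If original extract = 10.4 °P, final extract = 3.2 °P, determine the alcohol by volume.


SG = 259/(259 − P);  ABV = (OG − FG)·131.25
OG = 259/(259 − 10.4) = 1.0418
FG = 259/(259 − 3.2) = 1.0125
ABV = (1.0418 − 1.0125)·131.25

3.8488 % ABV


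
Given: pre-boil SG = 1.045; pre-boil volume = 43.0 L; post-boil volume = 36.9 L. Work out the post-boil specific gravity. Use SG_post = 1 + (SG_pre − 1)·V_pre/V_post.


pts_pre = (1.045 − 1)·1000 = 45.0000
pts_post = 45.0000·43.0/36.9 = 52.4390
SG_post = 1 + 52.4390/1000

1.0524


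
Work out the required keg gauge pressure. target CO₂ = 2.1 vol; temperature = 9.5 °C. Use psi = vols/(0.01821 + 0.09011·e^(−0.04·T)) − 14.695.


psi = 2.1/(0.01821 + 0.09011·e^(−0.04·9.5)) − 14.695

11.6100 psi


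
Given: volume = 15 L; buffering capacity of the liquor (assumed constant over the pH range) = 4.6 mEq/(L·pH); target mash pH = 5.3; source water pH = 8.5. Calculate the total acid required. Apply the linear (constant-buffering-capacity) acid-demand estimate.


acid = buffering capacity · (pH_source − pH_target) · V
acid = 4.6 · (8.5 − 5.3) · 15

220.8000 mEq


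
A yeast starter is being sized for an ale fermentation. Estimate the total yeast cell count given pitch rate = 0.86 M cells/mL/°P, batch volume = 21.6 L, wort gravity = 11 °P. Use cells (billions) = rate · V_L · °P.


cells = 0.86 · 21.6 · 11

204.3360 billion cells


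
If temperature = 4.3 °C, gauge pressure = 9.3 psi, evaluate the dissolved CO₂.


vols = (P + 14.695)·(0.01821 + 0.09011·e^(−0.04·T))
vols = (9.3 + 14.695)·(0.01821 + 0.09011·e^(−0.04·4.3))

2.2575 volumes


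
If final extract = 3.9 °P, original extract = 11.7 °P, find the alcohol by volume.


SG = 259/(259 − P);  ABV = (OG − FG)·131.25
OG = 259/(259 − 11.7) = 1.0473
FG = 259/(259 − 3.9) = 1.0153
ABV = (1.0473 − 1.0153)·131.25

4.2030 % ABV


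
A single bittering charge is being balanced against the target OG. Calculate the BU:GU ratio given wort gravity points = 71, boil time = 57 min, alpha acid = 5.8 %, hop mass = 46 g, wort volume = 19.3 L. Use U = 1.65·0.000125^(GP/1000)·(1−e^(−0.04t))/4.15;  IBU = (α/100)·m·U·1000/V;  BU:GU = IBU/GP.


U = 1.65·0.000125^(71/1000)·(1−e^(−0.04·57))/4.15 = 0.1886
IBU = (5.8/100)·46·0.1886·1000/19.3 = 26.0666
BU:GU = 26.0666/71

0.3671


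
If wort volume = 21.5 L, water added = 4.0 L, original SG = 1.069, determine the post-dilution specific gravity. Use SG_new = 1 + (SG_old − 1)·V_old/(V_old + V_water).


pts = (1.069 − 1)·1000·21.5/(21.5 + 4.0) = 58.1765
SG_new = 1 + 58.1765/1000

1.0582


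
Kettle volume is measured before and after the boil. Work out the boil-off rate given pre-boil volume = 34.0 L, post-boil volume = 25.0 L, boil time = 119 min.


rate = (V_pre − V_post) / (t_min/60)
rate = (34.0 − 25.0) / (119/60)

4.5378 L/hr


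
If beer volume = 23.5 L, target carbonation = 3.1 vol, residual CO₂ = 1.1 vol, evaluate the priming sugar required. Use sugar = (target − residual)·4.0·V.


sugar = (3.1 − 1.1)·4.0·23.5

188.0000 g


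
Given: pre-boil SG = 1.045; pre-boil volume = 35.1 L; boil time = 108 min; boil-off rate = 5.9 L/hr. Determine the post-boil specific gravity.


V_post = V_pre − rate·(t/60);  SG_post = 1 + (SG_pre−1)·V_pre/V_post
V_post = 35.1 − 5.9·(108/60) = 24.4800
SG_post = 1 + (1.045 − 1)·35.1/24.4800

1.0645


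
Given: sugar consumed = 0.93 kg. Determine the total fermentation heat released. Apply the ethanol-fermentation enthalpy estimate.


Q = m_sugar · 590 kJ/kg
Q = 0.93 · 590

548.7000 kJ


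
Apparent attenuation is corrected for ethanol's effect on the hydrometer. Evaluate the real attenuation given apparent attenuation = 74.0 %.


RA = AA · 0.8192
RA = 74.0 · 0.8192

60.6208 %


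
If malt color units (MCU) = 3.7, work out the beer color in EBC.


SRM = 1.4922·MCU^0.6859;  EBC = SRM·1.97
SRM = 1.4922·3.7^0.6859 = 3.6606
EBC = 3.6606·1.97

7.2115 EBC


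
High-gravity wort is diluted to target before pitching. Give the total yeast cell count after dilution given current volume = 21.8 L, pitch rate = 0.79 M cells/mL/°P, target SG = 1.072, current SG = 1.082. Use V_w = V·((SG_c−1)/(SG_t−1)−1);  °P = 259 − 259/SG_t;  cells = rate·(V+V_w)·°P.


V_w = 21.8·((1.082−1)/(1.072−1)−1) = 3.0278
V_final = 21.8 + 3.0278 = 24.8278
°P = 259 − 259/1.072 = 17.3955
cells = 0.79·24.8278·17.3955

341.1948 billion cells


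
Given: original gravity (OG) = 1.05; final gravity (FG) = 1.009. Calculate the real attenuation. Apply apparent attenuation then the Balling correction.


AA = (OG−FG)/(OG−1)·100;  RA = AA·0.8192
AA = (1.05 − 1.009)/(1.05 − 1)·100 = 82.0000
RA = 82.0000·0.8192

67.1744 %


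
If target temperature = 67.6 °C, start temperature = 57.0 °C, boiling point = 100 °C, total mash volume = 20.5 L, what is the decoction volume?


V_dec = V_total·(T_target − T_start)/(T_boil − T_start)
V_dec = 20.5·(67.6 − 57.0)/(100 − 57.0)

5.0535 L


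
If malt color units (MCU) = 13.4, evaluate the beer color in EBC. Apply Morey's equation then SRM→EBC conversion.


SRM = 1.4922·MCU^0.6859;  EBC = SRM·1.97
SRM = 1.4922·13.4^0.6859 = 8.8493
EBC = 8.8493·1.97

17.4331 EBC


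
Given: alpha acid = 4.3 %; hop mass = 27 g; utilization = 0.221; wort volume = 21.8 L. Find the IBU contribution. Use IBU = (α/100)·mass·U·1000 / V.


IBU = (4.3/100)·27·0.221·1000 / 21.8

11.7698 IBU


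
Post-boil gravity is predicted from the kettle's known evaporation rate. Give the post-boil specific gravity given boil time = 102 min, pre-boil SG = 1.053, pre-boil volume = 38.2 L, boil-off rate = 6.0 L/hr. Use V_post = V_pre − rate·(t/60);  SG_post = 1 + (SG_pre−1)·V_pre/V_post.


V_post = 38.2 − 6.0·(102/60) = 28.0000
SG_post = 1 + (1.053 − 1)·38.2/28.0000

1.0723


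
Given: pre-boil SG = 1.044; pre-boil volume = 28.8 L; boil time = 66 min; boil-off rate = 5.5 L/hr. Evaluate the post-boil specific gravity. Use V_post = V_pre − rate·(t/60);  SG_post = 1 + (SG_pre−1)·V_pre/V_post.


V_post = 28.8 − 5.5·(66/60) = 22.7500
SG_post = 1 + (1.044 − 1)·28.8/22.7500

1.0557


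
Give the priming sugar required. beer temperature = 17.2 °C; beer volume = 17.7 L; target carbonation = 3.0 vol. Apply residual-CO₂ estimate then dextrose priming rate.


residual = 14.695·(0.01821 + 0.09011·e^(−0.04·T));  sugar = (target − residual)·4.0·V
residual = 14.695·(0.01821 + 0.09011·e^(−0.04·17.2)) = 0.9331
sugar = (3.0 − 0.9331)·4.0·17.7

146.3368 g


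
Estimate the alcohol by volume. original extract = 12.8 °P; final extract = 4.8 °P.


SG = 259/(259 − P);  ABV = (OG − FG)·131.25
OG = 259/(259 − 12.8) = 1.0520
FG = 259/(259 − 4.8) = 1.0189
ABV = (1.0520 − 1.0189)·131.25

4.3454 % ABV


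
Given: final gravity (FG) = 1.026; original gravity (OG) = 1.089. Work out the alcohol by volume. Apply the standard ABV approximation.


ABV = (OG − FG) · 131.25
ABV = (1.089 − 1.026) · 131.25

8.2687 % ABV


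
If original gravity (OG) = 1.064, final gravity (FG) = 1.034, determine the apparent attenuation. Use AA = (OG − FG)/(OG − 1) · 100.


AA = (1.064 − 1.034)/(1.064 − 1) · 100

46.8750 %


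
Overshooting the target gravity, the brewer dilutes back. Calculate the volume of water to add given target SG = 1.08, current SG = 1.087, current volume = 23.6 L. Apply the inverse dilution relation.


V_water = V·((SG_curr − 1)/(SG_target − 1) − 1)
V_water = 23.6·((1.087 − 1)/(1.08 − 1) − 1)

2.0650 L


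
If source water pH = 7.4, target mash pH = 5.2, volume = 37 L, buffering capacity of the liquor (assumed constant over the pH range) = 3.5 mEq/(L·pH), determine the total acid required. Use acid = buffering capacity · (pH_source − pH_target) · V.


acid = 3.5 · (7.4 − 5.2) · 37

284.9000 mEq


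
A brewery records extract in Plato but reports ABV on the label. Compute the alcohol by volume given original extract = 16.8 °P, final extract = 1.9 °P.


SG = 259/(259 − P);  ABV = (OG − FG)·131.25
OG = 259/(259 − 16.8) = 1.0694
FG = 259/(259 − 1.9) = 1.0074
ABV = (1.0694 − 1.0074)·131.25

8.1341 % ABV


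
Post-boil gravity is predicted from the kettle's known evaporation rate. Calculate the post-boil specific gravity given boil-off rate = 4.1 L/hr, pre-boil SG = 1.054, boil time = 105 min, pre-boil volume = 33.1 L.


V_post = V_pre − rate·(t/60);  SG_post = 1 + (SG_pre−1)·V_pre/V_post
V_post = 33.1 − 4.1·(105/60) = 25.9250
SG_post = 1 + (1.054 − 1)·33.1/25.9250

1.0689


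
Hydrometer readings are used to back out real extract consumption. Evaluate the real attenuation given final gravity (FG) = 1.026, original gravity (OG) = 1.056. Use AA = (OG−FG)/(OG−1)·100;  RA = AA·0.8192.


AA = (1.056 − 1.026)/(1.056 − 1)·100 = 53.5714
RA = 53.5714·0.8192

43.8857 %


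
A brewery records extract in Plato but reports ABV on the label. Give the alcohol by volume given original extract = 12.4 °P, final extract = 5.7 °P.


SG = 259/(259 − P);  ABV = (OG − FG)·131.25
OG = 259/(259 − 12.4) = 1.0503
FG = 259/(259 − 5.7) = 1.0225
ABV = (1.0503 − 1.0225)·131.25

3.6462 % ABV


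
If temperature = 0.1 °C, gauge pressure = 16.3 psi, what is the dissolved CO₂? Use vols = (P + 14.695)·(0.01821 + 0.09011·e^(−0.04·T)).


vols = (16.3 + 14.695)·(0.01821 + 0.09011·e^(−0.04·0.1))

3.3462 volumes


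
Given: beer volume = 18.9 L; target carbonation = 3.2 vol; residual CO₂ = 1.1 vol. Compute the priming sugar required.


sugar = (target − residual)·4.0·V
sugar = (3.2 − 1.1)·4.0·18.9

158.7600 g


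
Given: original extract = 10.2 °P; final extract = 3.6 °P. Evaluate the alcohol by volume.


SG = 259/(259 − P);  ABV = (OG − FG)·131.25
OG = 259/(259 − 10.2) = 1.0410
FG = 259/(259 − 3.6) = 1.0141
ABV = (1.0410 − 1.0141)·131.25

3.5308 % ABV


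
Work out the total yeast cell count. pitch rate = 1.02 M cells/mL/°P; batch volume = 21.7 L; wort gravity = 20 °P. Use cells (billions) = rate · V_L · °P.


cells = 1.02 · 21.7 · 20

442.6800 billion cells


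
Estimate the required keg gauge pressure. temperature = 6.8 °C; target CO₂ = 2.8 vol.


psi = vols/(0.01821 + 0.09011·e^(−0.04·T)) − 14.695
psi = 2.8/(0.01821 + 0.09011·e^(−0.04·6.8)) − 14.695

17.5405 psi


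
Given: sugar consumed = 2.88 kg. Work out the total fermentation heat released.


Q = m_sugar · 590 kJ/kg
Q = 2.88 · 590

1699.2000 kJ


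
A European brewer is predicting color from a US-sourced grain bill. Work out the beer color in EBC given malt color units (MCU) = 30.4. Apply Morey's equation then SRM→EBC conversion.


SRM = 1.4922·MCU^0.6859;  EBC = SRM·1.97
SRM = 1.4922·30.4^0.6859 = 15.5214
EBC = 15.5214·1.97

30.5771 EBC


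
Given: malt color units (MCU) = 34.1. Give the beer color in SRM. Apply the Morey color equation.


SRM = 1.4922 · MCU^0.6859
SRM = 1.4922 · 34.1^0.6859

16.7936 SRM


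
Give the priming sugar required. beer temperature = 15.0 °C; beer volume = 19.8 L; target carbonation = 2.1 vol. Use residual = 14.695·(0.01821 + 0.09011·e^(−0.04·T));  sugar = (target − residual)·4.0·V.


residual = 14.695·(0.01821 + 0.09011·e^(−0.04·15.0)) = 0.9943
sugar = (2.1 − 0.9943)·4.0·19.8

87.5703 g


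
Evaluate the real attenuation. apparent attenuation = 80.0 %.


RA = AA · 0.8192
RA = 80.0 · 0.8192

65.5360 %


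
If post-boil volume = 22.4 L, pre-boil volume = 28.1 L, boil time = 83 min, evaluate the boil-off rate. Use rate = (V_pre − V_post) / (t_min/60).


rate = (28.1 − 22.4) / (83/60)

4.1205 L/hr


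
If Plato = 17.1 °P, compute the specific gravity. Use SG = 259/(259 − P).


SG = 259/(259 − 17.1)

1.0707


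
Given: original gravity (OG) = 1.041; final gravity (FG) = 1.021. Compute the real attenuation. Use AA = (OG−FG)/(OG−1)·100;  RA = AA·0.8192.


AA = (1.041 − 1.021)/(1.041 − 1)·100 = 48.7805
RA = 48.7805·0.8192

39.9610 %


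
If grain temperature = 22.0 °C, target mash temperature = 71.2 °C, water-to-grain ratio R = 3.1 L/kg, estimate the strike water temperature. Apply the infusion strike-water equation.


T_strike = (0.41/R)·(T_mash − T_grain) + T_mash
T_strike = (0.41/3.1)·(71.2 − 22.0) + 71.2

77.7071 °C


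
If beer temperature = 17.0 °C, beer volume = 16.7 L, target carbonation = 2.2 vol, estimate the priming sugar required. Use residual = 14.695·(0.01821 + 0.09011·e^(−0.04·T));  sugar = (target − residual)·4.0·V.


residual = 14.695·(0.01821 + 0.09011·e^(−0.04·17.0)) = 0.9384
sugar = (2.2 − 0.9384)·4.0·16.7

84.2721 g


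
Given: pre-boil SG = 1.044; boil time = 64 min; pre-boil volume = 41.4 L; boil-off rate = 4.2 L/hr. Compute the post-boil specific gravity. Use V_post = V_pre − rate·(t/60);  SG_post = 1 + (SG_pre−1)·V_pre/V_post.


V_post = 41.4 − 4.2·(64/60) = 36.9200
SG_post = 1 + (1.044 − 1)·41.4/36.9200

1.0493


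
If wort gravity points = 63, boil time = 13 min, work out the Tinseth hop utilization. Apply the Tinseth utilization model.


U = 1.65·0.000125^(GP/1000) · (1 − e^(−0.04·t))/4.15
bigness = 1.65·0.000125^(63/1000) = 0.9367
boil_factor = (1 − e^(−0.04·13))/4.15 = 0.0977
U = 0.9367 · 0.0977

0.0915


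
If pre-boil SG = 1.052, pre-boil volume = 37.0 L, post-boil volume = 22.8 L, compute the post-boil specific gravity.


SG_post = 1 + (SG_pre − 1)·V_pre/V_post
pts_pre = (1.052 − 1)·1000 = 52.0000
pts_post = 52.0000·37.0/22.8 = 84.3860
SG_post = 1 + 84.3860/1000

1.0844


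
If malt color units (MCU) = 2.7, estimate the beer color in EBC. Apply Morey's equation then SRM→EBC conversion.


SRM = 1.4922·MCU^0.6859;  EBC = SRM·1.97
SRM = 1.4922·2.7^0.6859 = 2.9492
EBC = 2.9492·1.97

5.8099 EBC


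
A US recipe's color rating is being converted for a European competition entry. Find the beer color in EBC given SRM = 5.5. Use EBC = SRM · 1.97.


EBC = 5.5 · 1.97

10.8350 EBC


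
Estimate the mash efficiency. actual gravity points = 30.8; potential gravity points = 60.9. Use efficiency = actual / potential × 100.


efficiency = 30.8 / 60.9 × 100

50.5747 %


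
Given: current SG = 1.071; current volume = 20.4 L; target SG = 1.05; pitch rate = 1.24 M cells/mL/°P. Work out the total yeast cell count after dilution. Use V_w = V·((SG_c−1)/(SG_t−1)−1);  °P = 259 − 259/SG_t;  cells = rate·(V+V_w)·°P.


V_w = 20.4·((1.071−1)/(1.05−1)−1) = 8.5680
V_final = 20.4 + 8.5680 = 28.9680
°P = 259 − 259/1.05 = 12.3333
cells = 1.24·28.9680·12.3333

443.0173 billion cells


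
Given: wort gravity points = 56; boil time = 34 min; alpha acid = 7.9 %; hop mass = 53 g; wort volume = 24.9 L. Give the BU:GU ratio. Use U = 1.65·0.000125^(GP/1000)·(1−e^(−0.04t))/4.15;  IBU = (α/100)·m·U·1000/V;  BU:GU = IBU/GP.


U = 1.65·0.000125^(56/1000)·(1−e^(−0.04·34))/4.15 = 0.1787
IBU = (7.9/100)·53·0.1787·1000/24.9 = 30.0437
BU:GU = 30.0437/56

0.5365
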